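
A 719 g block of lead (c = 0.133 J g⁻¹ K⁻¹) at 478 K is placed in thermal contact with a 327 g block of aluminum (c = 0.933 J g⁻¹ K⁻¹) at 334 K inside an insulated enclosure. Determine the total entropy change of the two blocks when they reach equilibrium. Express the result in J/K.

ΔS_total = 4.96 J/K

Energy balance: T_f = (m₁c₁T₁ + m₂c₂T₂)/(m₁c₁ + m₂c₂) = 368.36 K.
ΔS₁ = m₁c₁ ln(T_f/T₁) = 95.627 × ln(368.36/478) = -24.915 J/K.
ΔS₂ = m₂c₂ ln(T_f/T₂) = 305.091 × ln(368.36/334) = 29.878 J/K.
ΔS_total = -24.915 + 29.878 = 4.96 J/K.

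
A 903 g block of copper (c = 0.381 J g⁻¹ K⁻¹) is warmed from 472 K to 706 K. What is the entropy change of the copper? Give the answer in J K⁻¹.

ΔS = ∫dQ_rev/T = m c ln(T₂/T₁) = 903 × 0.381 × ln(706/472) = 139 J/K.

ΔS = 139 J/K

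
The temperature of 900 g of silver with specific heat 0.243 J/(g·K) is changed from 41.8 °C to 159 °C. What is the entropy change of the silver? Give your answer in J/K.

In kelvin: T₁ = 314.95 K, T₂ = 432.15 K. ΔS = ∫dQ_rev/T = m c ln(T₂/T₁) = 900 × 0.243 × ln(432.15/314.95) = 69.2 J/K.

ΔS = 69.2 J/K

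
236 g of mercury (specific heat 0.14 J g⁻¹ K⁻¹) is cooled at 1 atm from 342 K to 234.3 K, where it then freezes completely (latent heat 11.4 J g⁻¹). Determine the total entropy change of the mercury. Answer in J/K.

ΔS = -24 J/K

Cooling step: ΔS₁ = m c ln(T_tr/T_i) = 236 × 0.14 × ln(234.3/342) = -12.5 J/K.
Phase change: ΔS₂ = −mL/T_tr = −236 × 11.4 / 234.3 = -11.48 J/K.
ΔS_total = (-12.5) + (-11.48) = -24 J/K.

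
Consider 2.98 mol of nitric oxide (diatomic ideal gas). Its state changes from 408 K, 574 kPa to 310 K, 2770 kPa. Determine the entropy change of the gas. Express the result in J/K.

ΔS = nC_p ln(T₂/T₁) − nR ln(P₂/P₁), with C_p = 7R/2 = 29.1 J mol⁻¹ K⁻¹ for a diatomic ideal gas.
ΔS = 2.98 × [29.1 × ln(310/408) − 8.314 × ln(2770/574)] = -62.8 J/K.

ΔS = -62.8 J/K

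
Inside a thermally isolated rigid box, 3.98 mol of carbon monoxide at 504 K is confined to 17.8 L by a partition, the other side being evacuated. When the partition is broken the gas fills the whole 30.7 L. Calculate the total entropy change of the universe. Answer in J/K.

No heat is exchanged and no work is done, so the ideal-gas temperature stays constant.
Entropy is a state function; using a reversible isothermal path, ΔS_gas = nR ln(V₂/V₁) = 3.98 × 8.314 × ln(30.7/17.8) = 18 J/K.
The insulated surroundings exchange no heat, so ΔS_surr = 0 and ΔS_universe = ΔS_gas.

ΔS_universe = 18 J/K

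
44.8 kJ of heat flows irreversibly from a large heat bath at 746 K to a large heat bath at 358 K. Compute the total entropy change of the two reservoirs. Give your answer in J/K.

ΔS_total = 65.1 J/K

ΔS_hot = −Q/T_H = −44800/746 = -60.054 J/K and ΔS_cold = +Q/T_C = 44800/358 = 125.14 J/K.
ΔS_total = -60.054 + 125.14 = 65.1 J/K, positive as the second law requires.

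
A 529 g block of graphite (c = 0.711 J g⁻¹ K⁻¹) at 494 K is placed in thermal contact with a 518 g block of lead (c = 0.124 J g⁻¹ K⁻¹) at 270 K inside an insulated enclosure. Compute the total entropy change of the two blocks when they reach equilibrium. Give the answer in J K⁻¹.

ΔS_total = 8.67 J/K

Energy balance: T_f = (m₁c₁T₁ + m₂c₂T₂)/(m₁c₁ + m₂c₂) = 461.33 K.
ΔS₁ = m₁c₁ ln(T_f/T₁) = 376.119 × ln(461.33/494) = -25.74 J/K.
ΔS₂ = m₂c₂ ln(T_f/T₂) = 64.232 × ln(461.33/270) = 34.41 J/K.
ΔS_total = -25.74 + 34.41 = 8.67 J/K.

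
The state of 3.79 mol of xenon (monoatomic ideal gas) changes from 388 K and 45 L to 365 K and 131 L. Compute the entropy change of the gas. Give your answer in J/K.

ΔS = 30.8 J/K

Entropy is a state function: ΔS = nC_V ln(T₂/T₁) + nR ln(V₂/V₁), with C_V = 3R/2 = 12.47 J mol⁻¹ K⁻¹ for a monoatomic ideal gas.
ΔS = 3.79 × [12.47 × ln(365/388) + 8.314 × ln(131/45)] = 30.8 J/K.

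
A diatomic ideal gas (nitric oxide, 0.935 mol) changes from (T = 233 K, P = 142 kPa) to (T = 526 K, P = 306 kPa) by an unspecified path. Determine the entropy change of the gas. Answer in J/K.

ΔS = 16.2 J/K

ΔS = nC_p ln(T₂/T₁) − nR ln(P₂/P₁), with C_p = 7R/2 = 29.1 J mol⁻¹ K⁻¹ for a diatomic ideal gas.
ΔS = 0.935 × [29.1 × ln(526/233) − 8.314 × ln(306/142)] = 16.2 J/K.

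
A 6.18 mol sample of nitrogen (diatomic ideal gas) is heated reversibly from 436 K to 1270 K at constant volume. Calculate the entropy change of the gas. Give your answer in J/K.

ΔS = 137 J/K

At constant volume, ΔS = nC_V ln(T₂/T₁) with C_V = 5R/2 = 20.79 J mol⁻¹ K⁻¹.
ΔS = 6.18 × 20.79 × ln(1270/436) = 137 J/K.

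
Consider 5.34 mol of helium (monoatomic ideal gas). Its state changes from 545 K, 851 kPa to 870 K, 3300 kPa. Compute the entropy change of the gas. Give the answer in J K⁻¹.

ΔS = nC_p ln(T₂/T₁) − nR ln(P₂/P₁), with C_p = 5R/2 = 20.79 J mol⁻¹ K⁻¹ for a monoatomic ideal gas.
ΔS = 5.34 × [20.79 × ln(870/545) − 8.314 × ln(3300/851)] = -8.26 J/K.

ΔS = -8.26 J/K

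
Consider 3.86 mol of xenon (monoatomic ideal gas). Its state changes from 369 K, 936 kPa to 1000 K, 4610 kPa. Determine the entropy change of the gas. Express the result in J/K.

ΔS = nC_p ln(T₂/T₁) − nR ln(P₂/P₁), with C_p = 5R/2 = 20.79 J mol⁻¹ K⁻¹ for a monoatomic ideal gas.
ΔS = 3.86 × [20.79 × ln(1000/369) − 8.314 × ln(4610/936)] = 28.8 J/K.

ΔS = 28.8 J/K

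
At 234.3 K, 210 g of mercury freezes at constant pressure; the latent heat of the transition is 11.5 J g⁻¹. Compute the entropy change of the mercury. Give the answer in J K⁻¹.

ΔS = -10.3 J/K

Heat released by the substance: Q = −mL = −210 × 11.5 = −2415 J.
At constant T, ΔS = Q_rev/T = −2415 / 234.3 = -10.3 J/K.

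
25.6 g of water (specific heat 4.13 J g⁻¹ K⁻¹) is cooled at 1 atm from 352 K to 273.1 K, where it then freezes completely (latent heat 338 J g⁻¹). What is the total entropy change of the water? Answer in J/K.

ΔS = -58.5 J/K

Cooling step: ΔS₁ = m c ln(T_tr/T_i) = 25.6 × 4.13 × ln(273.1/352) = -26.83 J/K.
Phase change: ΔS₂ = −mL/T_tr = −25.6 × 338 / 273.1 = -31.68 J/K.
ΔS_total = (-26.83) + (-31.68) = -58.5 J/K.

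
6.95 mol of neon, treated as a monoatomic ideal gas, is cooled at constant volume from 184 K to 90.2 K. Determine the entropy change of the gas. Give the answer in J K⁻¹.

At constant volume, ΔS = nC_V ln(T₂/T₁) with C_V = 3R/2 = 12.47 J mol⁻¹ K⁻¹.
ΔS = 6.95 × 12.47 × ln(90.2/184) = -61.8 J/K.

ΔS = -61.8 J/K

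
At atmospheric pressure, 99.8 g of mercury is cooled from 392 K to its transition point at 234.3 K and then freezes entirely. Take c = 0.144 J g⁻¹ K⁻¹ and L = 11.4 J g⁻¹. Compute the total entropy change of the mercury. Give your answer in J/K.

ΔS = -12.3 J/K

Cooling step: ΔS₁ = m c ln(T_tr/T_i) = 99.8 × 0.144 × ln(234.3/392) = -7.396 J/K.
Phase change: ΔS₂ = −mL/T_tr = −99.8 × 11.4 / 234.3 = -4.856 J/K.
ΔS_total = (-7.396) + (-4.856) = -12.3 J/K.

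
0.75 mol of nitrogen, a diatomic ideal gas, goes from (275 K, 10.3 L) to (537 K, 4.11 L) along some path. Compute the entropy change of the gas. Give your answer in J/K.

ΔS = 4.7 J/K

Entropy is a state function: ΔS = nC_V ln(T₂/T₁) + nR ln(V₂/V₁), with C_V = 5R/2 = 20.79 J mol⁻¹ K⁻¹ for a diatomic ideal gas.
ΔS = 0.75 × [20.79 × ln(537/275) + 8.314 × ln(4.11/10.3)] = 4.7 J/K.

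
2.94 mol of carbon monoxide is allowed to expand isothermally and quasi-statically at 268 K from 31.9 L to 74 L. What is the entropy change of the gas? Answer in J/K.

ΔS_gas = 20.6 J/K

For an isothermal ideal gas ΔS_gas = nR ln(V₂/V₁) = 2.94 × 8.314 × ln(74/31.9) = 20.6 J/K.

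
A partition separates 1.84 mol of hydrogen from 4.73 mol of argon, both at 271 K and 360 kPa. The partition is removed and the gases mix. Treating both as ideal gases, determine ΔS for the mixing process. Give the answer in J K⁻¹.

Mole fractions: x_A = 1.84/6.57 = 0.28, x_B = 0.72.
ΔS_mix = −R(n_A ln x_A + n_B ln x_B) = −8.314 × (1.84 ln 0.28 + 4.73 ln 0.72) = 32.4 J/K.

ΔS_mix = 32.4 J/K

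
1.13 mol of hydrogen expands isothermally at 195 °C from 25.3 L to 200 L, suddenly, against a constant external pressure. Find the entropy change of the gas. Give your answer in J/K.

Entropy is a state function, so ΔS_gas depends only on the end states.
For an isothermal ideal gas ΔS_gas = nR ln(V₂/V₁) = 1.13 × 8.314 × ln(200/25.3) = 19.4 J/K.

ΔS_gas = 19.4 J/K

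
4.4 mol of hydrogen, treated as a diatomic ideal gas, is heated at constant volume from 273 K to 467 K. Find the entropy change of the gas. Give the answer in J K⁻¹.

ΔS = 49.1 J/K

At constant volume, ΔS = nC_V ln(T₂/T₁) with C_V = 5R/2 = 20.79 J mol⁻¹ K⁻¹.
ΔS = 4.4 × 20.79 × ln(467/273) = 49.1 J/K.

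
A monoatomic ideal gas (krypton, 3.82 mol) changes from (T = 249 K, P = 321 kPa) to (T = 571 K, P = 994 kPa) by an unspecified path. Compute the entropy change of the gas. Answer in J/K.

ΔS = 30 J/K

ΔS = nC_p ln(T₂/T₁) − nR ln(P₂/P₁), with C_p = 5R/2 = 20.79 J mol⁻¹ K⁻¹ for a monoatomic ideal gas.
ΔS = 3.82 × [20.79 × ln(571/249) − 8.314 × ln(994/321)] = 30 J/K.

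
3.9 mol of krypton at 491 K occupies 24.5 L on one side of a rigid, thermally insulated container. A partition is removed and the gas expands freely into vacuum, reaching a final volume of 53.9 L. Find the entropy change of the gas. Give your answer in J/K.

ΔS_gas = 25.6 J/K

No heat is exchanged and no work is done, so the ideal-gas temperature stays constant.
Entropy is a state function; using a reversible isothermal path, ΔS_gas = nR ln(V₂/V₁) = 3.9 × 8.314 × ln(53.9/24.5) = 25.6 J/K.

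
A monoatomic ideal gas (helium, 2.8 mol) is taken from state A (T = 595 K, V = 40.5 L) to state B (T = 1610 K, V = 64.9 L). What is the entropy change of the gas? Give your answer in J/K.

Entropy is a state function: ΔS = nC_V ln(T₂/T₁) + nR ln(V₂/V₁), with C_V = 3R/2 = 12.47 J mol⁻¹ K⁻¹ for a monoatomic ideal gas.
ΔS = 2.8 × [12.47 × ln(1610/595) + 8.314 × ln(64.9/40.5)] = 45.7 J/K.

ΔS = 45.7 J/K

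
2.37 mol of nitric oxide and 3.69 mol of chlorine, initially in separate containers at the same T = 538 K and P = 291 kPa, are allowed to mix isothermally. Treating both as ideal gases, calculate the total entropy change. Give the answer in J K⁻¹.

ΔS_mix = 33.7 J/K

Mole fractions: x_A = 2.37/6.06 = 0.391, x_B = 0.609.
ΔS_mix = −R(n_A ln x_A + n_B ln x_B) = −8.314 × (2.37 ln 0.391 + 3.69 ln 0.609) = 33.7 J/K.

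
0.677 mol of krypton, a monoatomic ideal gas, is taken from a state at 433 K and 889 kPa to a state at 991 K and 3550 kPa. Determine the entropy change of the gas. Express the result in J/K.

ΔS = nC_p ln(T₂/T₁) − nR ln(P₂/P₁), with C_p = 5R/2 = 20.79 J mol⁻¹ K⁻¹ for a monoatomic ideal gas.
ΔS = 0.677 × [20.79 × ln(991/433) − 8.314 × ln(3550/889)] = 3.86 J/K.

ΔS = 3.86 J/K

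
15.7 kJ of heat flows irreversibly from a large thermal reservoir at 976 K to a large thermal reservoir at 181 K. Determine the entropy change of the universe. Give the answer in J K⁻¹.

ΔS_hot = −Q/T_H = −15700/976 = -16.086 J/K and ΔS_cold = +Q/T_C = 15700/181 = 86.74 J/K.
ΔS_total = -16.086 + 86.74 = 70.7 J/K, positive as the second law requires.

ΔS_total = 70.7 J/K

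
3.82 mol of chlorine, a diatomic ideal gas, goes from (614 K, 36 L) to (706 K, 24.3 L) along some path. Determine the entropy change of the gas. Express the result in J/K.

Entropy is a state function: ΔS = nC_V ln(T₂/T₁) + nR ln(V₂/V₁), with C_V = 5R/2 = 20.79 J mol⁻¹ K⁻¹ for a diatomic ideal gas.
ΔS = 3.82 × [20.79 × ln(706/614) + 8.314 × ln(24.3/36)] = -1.4 J/K.

ΔS = -1.4 J/K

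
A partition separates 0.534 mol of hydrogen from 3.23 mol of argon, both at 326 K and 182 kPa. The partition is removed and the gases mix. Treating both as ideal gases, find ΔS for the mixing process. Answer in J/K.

Mole fractions: x_A = 0.534/3.76 = 0.142, x_B = 0.858.
ΔS_mix = −R(n_A ln x_A + n_B ln x_B) = −8.314 × (0.534 ln 0.142 + 3.23 ln 0.858) = 12.8 J/K.

ΔS_mix = 12.8 J/K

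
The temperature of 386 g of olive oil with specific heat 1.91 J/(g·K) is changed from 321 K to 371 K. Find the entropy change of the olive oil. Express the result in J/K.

ΔS = ∫dQ_rev/T = m c ln(T₂/T₁) = 386 × 1.91 × ln(371/321) = 107 J/K.

ΔS = 107 J/K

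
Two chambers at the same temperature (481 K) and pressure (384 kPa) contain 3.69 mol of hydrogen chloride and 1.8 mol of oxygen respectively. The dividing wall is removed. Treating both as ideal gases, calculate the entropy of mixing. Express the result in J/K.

ΔS_mix = 28.9 J/K

Mole fractions: x_A = 3.69/5.49 = 0.672, x_B = 0.328.
ΔS_mix = −R(n_A ln x_A + n_B ln x_B) = −8.314 × (3.69 ln 0.672 + 1.8 ln 0.328) = 28.9 J/K.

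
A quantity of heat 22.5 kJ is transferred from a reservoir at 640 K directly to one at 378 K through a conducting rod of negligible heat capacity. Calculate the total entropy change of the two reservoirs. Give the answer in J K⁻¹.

ΔS_total = 24.4 J/K

ΔS_hot = −Q/T_H = −22500/640 = -35.16 J/K and ΔS_cold = +Q/T_C = 22500/378 = 59.52 J/K.
ΔS_total = -35.16 + 59.52 = 24.4 J/K, positive as the second law requires.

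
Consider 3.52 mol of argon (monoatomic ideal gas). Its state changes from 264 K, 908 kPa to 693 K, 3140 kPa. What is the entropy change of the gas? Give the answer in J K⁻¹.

ΔS = nC_p ln(T₂/T₁) − nR ln(P₂/P₁), with C_p = 5R/2 = 20.79 J mol⁻¹ K⁻¹ for a monoatomic ideal gas.
ΔS = 3.52 × [20.79 × ln(693/264) − 8.314 × ln(3140/908)] = 34.3 J/K.

ΔS = 34.3 J/K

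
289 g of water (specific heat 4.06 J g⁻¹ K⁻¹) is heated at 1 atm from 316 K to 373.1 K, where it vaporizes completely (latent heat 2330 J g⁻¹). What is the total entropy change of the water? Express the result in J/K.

ΔS = 2000 J/K

Warming step: ΔS₁ = m c ln(T_tr/T_i) = 289 × 4.06 × ln(373.1/316) = 194.9 J/K.
Phase change: ΔS₂ = +mL/T_tr = 289 × 2330 / 373.1 = 1805 J/K.
ΔS_total = (194.9) + (1805) = 2000 J/K.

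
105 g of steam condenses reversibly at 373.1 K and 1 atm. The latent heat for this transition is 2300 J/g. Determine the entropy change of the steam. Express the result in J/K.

Heat released by the substance: Q = −mL = −105 × 2300 = −241500 J.
At constant T, ΔS = Q_rev/T = −241500 / 373.1 = -647 J/K.

ΔS = -647 J/K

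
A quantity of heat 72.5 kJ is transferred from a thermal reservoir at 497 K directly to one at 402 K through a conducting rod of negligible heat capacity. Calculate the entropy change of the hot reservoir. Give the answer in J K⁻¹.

ΔS_hot = -146 J/K

The hot reservoir loses heat Q, so ΔS_hot = −Q/T_H = −72500/497 = -146 J/K.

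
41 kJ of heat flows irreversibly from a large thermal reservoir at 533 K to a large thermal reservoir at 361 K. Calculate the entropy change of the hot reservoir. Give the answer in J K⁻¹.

ΔS_hot = -76.9 J/K

The hot reservoir loses heat Q, so ΔS_hot = −Q/T_H = −41000/533 = -76.9 J/K.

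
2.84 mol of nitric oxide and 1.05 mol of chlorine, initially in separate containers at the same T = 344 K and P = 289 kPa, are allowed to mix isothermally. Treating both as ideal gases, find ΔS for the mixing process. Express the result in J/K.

ΔS_mix = 18.9 J/K

Mole fractions: x_A = 2.84/3.89 = 0.73, x_B = 0.27.
ΔS_mix = −R(n_A ln x_A + n_B ln x_B) = −8.314 × (2.84 ln 0.73 + 1.05 ln 0.27) = 18.9 J/K.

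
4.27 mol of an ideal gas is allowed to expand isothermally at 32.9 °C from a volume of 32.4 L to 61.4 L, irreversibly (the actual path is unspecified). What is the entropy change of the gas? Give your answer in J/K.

ΔS_gas = 22.7 J/K

Entropy is a state function, so ΔS_gas depends only on the end states.
For an isothermal ideal gas ΔS_gas = nR ln(V₂/V₁) = 4.27 × 8.314 × ln(61.4/32.4) = 22.7 J/K.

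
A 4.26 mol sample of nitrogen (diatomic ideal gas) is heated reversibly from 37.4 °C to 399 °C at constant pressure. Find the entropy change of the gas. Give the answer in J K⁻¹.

ΔS = 95.7 J/K

In kelvin: T₁ = 310.55 K, T₂ = 672.15 K. At constant pressure, ΔS = nC_p ln(T₂/T₁) with C_p = 7R/2 = 29.1 J mol⁻¹ K⁻¹.
ΔS = 4.26 × 29.1 × ln(672.15/310.55) = 95.7 J/K.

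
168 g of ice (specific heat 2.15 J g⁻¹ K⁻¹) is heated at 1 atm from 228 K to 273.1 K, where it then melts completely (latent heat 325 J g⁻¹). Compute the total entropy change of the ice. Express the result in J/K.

Warming step: ΔS₁ = m c ln(T_tr/T_i) = 168 × 2.15 × ln(273.1/228) = 65.19 J/K.
Phase change: ΔS₂ = +mL/T_tr = 168 × 325 / 273.1 = 199.9 J/K.
ΔS_total = (65.19) + (199.9) = 265 J/K.

ΔS = 265 J/K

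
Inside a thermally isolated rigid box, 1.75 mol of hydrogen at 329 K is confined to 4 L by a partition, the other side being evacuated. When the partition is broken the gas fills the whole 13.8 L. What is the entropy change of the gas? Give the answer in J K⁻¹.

No heat is exchanged and no work is done, so the ideal-gas temperature stays constant.
Entropy is a state function; using a reversible isothermal path, ΔS_gas = nR ln(V₂/V₁) = 1.75 × 8.314 × ln(13.8/4) = 18 J/K.

ΔS_gas = 18 J/K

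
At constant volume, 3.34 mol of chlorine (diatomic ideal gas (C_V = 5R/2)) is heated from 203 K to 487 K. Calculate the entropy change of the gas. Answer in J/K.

At constant volume, ΔS = nC_V ln(T₂/T₁) with C_V = 5R/2 = 20.79 J mol⁻¹ K⁻¹.
ΔS = 3.34 × 20.79 × ln(487/203) = 60.7 J/K.

ΔS = 60.7 J/K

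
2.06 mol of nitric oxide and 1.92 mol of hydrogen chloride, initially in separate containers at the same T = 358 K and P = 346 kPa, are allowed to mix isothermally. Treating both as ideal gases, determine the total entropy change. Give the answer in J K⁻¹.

Mole fractions: x_A = 2.06/3.98 = 0.518, x_B = 0.482.
ΔS_mix = −R(n_A ln x_A + n_B ln x_B) = −8.314 × (2.06 ln 0.518 + 1.92 ln 0.482) = 22.9 J/K.

ΔS_mix = 22.9 J/K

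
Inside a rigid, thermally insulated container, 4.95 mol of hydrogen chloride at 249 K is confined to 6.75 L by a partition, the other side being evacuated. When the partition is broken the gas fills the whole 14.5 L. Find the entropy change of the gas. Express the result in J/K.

ΔS_gas = 31.5 J/K

For an ideal gas in free expansion Q = 0 and W = 0, so T is unchanged.
Entropy is a state function; using a reversible isothermal path, ΔS_gas = nR ln(V₂/V₁) = 4.95 × 8.314 × ln(14.5/6.75) = 31.5 J/K.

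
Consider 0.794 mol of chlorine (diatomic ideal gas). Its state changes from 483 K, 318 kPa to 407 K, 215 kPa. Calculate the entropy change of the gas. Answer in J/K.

ΔS = nC_p ln(T₂/T₁) − nR ln(P₂/P₁), with C_p = 7R/2 = 29.1 J mol⁻¹ K⁻¹ for a diatomic ideal gas.
ΔS = 0.794 × [29.1 × ln(407/483) − 8.314 × ln(215/318)] = -1.37 J/K.

ΔS = -1.37 J/K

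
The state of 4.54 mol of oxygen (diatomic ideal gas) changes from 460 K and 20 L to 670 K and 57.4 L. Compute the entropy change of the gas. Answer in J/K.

ΔS = 75.3 J/K

Entropy is a state function: ΔS = nC_V ln(T₂/T₁) + nR ln(V₂/V₁), with C_V = 5R/2 = 20.79 J mol⁻¹ K⁻¹ for a diatomic ideal gas.
ΔS = 4.54 × [20.79 × ln(670/460) + 8.314 × ln(57.4/20)] = 75.3 J/K.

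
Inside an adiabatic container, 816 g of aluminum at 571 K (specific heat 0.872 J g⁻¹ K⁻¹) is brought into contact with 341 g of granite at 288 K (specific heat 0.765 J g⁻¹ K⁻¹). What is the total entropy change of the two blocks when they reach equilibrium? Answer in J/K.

ΔS_total = 39.8 J/K

Energy balance: T_f = (m₁c₁T₁ + m₂c₂T₂)/(m₁c₁ + m₂c₂) = 495.08 K.
ΔS₁ = m₁c₁ ln(T_f/T₁) = 711.552 × ln(495.08/571) = -101.5 J/K.
ΔS₂ = m₂c₂ ln(T_f/T₂) = 260.865 × ln(495.08/288) = 141.3 J/K.
ΔS_total = -101.5 + 141.3 = 39.8 J/K.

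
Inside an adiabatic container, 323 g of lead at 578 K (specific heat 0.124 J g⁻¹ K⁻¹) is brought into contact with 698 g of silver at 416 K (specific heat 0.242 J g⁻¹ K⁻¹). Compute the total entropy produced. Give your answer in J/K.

Energy balance: T_f = (m₁c₁T₁ + m₂c₂T₂)/(m₁c₁ + m₂c₂) = 447.05 K.
ΔS₁ = m₁c₁ ln(T_f/T₁) = 40.052 × ln(447.05/578) = -10.29 J/K.
ΔS₂ = m₂c₂ ln(T_f/T₂) = 168.916 × ln(447.05/416) = 12.16 J/K.
ΔS_total = -10.29 + 12.16 = 1.87 J/K.

ΔS_total = 1.87 J/K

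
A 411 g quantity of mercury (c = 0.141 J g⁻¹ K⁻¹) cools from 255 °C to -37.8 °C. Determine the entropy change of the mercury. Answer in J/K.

ΔS = -46.8 J/K

In kelvin: T₁ = 528.15 K, T₂ = 235.35 K. ΔS = ∫dQ_rev/T = m c ln(T₂/T₁) = 411 × 0.141 × ln(235.35/528.15) = -46.8 J/K.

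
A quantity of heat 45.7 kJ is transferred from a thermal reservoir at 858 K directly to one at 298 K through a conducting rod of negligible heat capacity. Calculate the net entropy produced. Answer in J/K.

ΔS_total = 100 J/K

ΔS_hot = −Q/T_H = −45700/858 = -53.26 J/K and ΔS_cold = +Q/T_C = 45700/298 = 153.4 J/K.
ΔS_total = -53.26 + 153.4 = 100 J/K, positive as the second law requires.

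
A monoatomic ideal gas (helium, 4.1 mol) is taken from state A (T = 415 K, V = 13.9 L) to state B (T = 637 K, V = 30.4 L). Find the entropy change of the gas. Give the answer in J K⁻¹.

Entropy is a state function: ΔS = nC_V ln(T₂/T₁) + nR ln(V₂/V₁), with C_V = 3R/2 = 12.47 J mol⁻¹ K⁻¹ for a monoatomic ideal gas.
ΔS = 4.1 × [12.47 × ln(637/415) + 8.314 × ln(30.4/13.9)] = 48.6 J/K.

ΔS = 48.6 J/K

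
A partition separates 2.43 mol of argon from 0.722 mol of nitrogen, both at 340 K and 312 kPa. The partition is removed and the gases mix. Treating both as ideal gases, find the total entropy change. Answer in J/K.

ΔS_mix = 14.1 J/K

Mole fractions: x_A = 2.43/3.15 = 0.771, x_B = 0.229.
ΔS_mix = −R(n_A ln x_A + n_B ln x_B) = −8.314 × (2.43 ln 0.771 + 0.722 ln 0.229) = 14.1 J/K.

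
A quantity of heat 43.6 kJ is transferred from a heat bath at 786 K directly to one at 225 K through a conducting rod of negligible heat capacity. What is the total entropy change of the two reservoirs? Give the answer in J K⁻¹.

ΔS_total = 138 J/K

ΔS_hot = −Q/T_H = −43600/786 = -55.47 J/K and ΔS_cold = +Q/T_C = 43600/225 = 193.8 J/K.
ΔS_total = -55.47 + 193.8 = 138 J/K, positive as the second law requires.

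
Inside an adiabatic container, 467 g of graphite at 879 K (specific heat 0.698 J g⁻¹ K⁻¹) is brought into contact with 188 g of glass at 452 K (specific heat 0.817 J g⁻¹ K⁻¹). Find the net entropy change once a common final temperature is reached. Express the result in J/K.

Energy balance: T_f = (m₁c₁T₁ + m₂c₂T₂)/(m₁c₁ + m₂c₂) = 742.24 K.
ΔS₁ = m₁c₁ ln(T_f/T₁) = 325.966 × ln(742.24/879) = -55.13 J/K.
ΔS₂ = m₂c₂ ln(T_f/T₂) = 153.596 × ln(742.24/452) = 76.18 J/K.
ΔS_total = -55.13 + 76.18 = 21.1 J/K.

ΔS_total = 21.1 J/K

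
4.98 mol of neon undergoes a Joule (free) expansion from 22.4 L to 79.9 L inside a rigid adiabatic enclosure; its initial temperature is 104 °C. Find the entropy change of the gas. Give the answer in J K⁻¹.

ΔS_gas = 52.7 J/K

For an ideal gas in free expansion Q = 0 and W = 0, so T is unchanged.
Entropy is a state function; using a reversible isothermal path, ΔS_gas = nR ln(V₂/V₁) = 4.98 × 8.314 × ln(79.9/22.4) = 52.7 J/K.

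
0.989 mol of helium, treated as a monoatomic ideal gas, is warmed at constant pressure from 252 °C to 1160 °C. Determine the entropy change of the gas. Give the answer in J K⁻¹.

ΔS = 20.6 J/K

In kelvin: T₁ = 525.15 K, T₂ = 1433.15 K. At constant pressure, ΔS = nC_p ln(T₂/T₁) with C_p = 5R/2 = 20.79 J mol⁻¹ K⁻¹.
ΔS = 0.989 × 20.79 × ln(1433.15/525.15) = 20.6 J/K.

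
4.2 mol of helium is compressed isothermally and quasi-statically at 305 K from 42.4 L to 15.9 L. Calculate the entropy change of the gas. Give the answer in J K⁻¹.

For an isothermal ideal gas ΔS_gas = nR ln(V₂/V₁) = 4.2 × 8.314 × ln(15.9/42.4) = -34.2 J/K.

ΔS_gas = -34.2 J/K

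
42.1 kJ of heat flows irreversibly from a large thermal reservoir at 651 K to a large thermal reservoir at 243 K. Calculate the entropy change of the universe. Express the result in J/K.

ΔS_hot = −Q/T_H = −42100/651 = -64.67 J/K and ΔS_cold = +Q/T_C = 42100/243 = 173.3 J/K.
ΔS_total = -64.67 + 173.3 = 109 J/K, positive as the second law requires.

ΔS_total = 109 J/K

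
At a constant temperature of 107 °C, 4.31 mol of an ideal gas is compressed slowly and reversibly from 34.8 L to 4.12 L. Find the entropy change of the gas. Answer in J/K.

For an isothermal ideal gas ΔS_gas = nR ln(V₂/V₁) = 4.31 × 8.314 × ln(4.12/34.8) = -76.5 J/K.

ΔS_gas = -76.5 J/K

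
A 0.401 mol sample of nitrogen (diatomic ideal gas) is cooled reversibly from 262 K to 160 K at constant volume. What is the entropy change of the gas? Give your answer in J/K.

At constant volume, ΔS = nC_V ln(T₂/T₁) with C_V = 5R/2 = 20.79 J mol⁻¹ K⁻¹.
ΔS = 0.401 × 20.79 × ln(160/262) = -4.11 J/K.

ΔS = -4.11 J/K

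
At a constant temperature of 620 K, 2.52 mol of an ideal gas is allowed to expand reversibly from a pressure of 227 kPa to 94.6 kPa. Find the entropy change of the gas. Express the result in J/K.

ΔS_gas = 18.3 J/K

For an isothermal ideal gas ΔS_gas = nR ln(P₁/P₂) = 2.52 × 8.314 × ln(227/94.6) = 18.3 J/K.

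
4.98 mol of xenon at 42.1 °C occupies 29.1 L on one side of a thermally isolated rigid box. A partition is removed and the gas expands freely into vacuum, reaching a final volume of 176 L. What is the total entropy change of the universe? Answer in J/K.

For an ideal gas in free expansion Q = 0 and W = 0, so T is unchanged.
Entropy is a state function; using a reversible isothermal path, ΔS_gas = nR ln(V₂/V₁) = 4.98 × 8.314 × ln(176/29.1) = 74.5 J/K.
The insulated surroundings exchange no heat, so ΔS_surr = 0 and ΔS_universe = ΔS_gas.

ΔS_universe = 74.5 J/K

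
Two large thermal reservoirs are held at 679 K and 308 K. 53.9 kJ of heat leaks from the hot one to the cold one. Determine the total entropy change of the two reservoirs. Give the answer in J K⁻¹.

ΔS_total = 95.6 J/K

ΔS_hot = −Q/T_H = −53900/679 = -79.38 J/K and ΔS_cold = +Q/T_C = 53900/308 = 175 J/K.
ΔS_total = -79.38 + 175 = 95.6 J/K, positive as the second law requires.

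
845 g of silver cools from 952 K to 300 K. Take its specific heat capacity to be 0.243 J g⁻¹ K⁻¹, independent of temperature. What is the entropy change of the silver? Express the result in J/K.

ΔS = ∫dQ_rev/T = m c ln(T₂/T₁) = 845 × 0.243 × ln(300/952) = -237 J/K.

ΔS = -237 J/K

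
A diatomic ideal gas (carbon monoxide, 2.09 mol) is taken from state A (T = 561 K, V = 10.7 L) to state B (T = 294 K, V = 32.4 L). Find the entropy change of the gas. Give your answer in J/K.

Entropy is a state function: ΔS = nC_V ln(T₂/T₁) + nR ln(V₂/V₁), with C_V = 5R/2 = 20.79 J mol⁻¹ K⁻¹ for a diatomic ideal gas.
ΔS = 2.09 × [20.79 × ln(294/561) + 8.314 × ln(32.4/10.7)] = -8.82 J/K.

ΔS = -8.82 J/K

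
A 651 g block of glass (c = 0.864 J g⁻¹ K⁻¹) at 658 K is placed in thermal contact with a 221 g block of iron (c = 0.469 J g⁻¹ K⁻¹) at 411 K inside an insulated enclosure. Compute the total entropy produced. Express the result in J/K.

Energy balance: T_f = (m₁c₁T₁ + m₂c₂T₂)/(m₁c₁ + m₂c₂) = 619.57 K.
ΔS₁ = m₁c₁ ln(T_f/T₁) = 562.464 × ln(619.57/658) = -33.85 J/K.
ΔS₂ = m₂c₂ ln(T_f/T₂) = 103.649 × ln(619.57/411) = 42.54 J/K.
ΔS_total = -33.85 + 42.54 = 8.69 J/K.

ΔS_total = 8.69 J/K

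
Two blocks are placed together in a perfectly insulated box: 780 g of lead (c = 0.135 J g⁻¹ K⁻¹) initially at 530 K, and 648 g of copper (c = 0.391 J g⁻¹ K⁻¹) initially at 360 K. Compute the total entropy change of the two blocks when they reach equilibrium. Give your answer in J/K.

Energy balance: T_f = (m₁c₁T₁ + m₂c₂T₂)/(m₁c₁ + m₂c₂) = 409.91 K.
ΔS₁ = m₁c₁ ln(T_f/T₁) = 105.3 × ln(409.91/530) = -27.06 J/K.
ΔS₂ = m₂c₂ ln(T_f/T₂) = 253.368 × ln(409.91/360) = 32.9 J/K.
ΔS_total = -27.06 + 32.9 = 5.84 J/K.

ΔS_total = 5.84 J/K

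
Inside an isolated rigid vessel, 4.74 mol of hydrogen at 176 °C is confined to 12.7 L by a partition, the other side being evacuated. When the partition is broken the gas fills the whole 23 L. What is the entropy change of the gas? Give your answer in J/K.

For an ideal gas in free expansion Q = 0 and W = 0, so T is unchanged.
Entropy is a state function; using a reversible isothermal path, ΔS_gas = nR ln(V₂/V₁) = 4.74 × 8.314 × ln(23/12.7) = 23.4 J/K.

ΔS_gas = 23.4 J/K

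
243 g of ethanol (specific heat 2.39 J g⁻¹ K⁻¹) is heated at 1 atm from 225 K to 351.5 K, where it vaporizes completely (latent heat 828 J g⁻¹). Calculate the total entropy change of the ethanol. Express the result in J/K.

Warming step: ΔS₁ = m c ln(T_tr/T_i) = 243 × 2.39 × ln(351.5/225) = 259.1 J/K.
Phase change: ΔS₂ = +mL/T_tr = 243 × 828 / 351.5 = 572.4 J/K.
ΔS_total = (259.1) + (572.4) = 832 J/K.

ΔS = 832 J/K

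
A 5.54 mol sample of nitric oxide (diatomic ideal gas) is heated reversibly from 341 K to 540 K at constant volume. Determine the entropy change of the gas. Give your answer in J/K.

At constant volume, ΔS = nC_V ln(T₂/T₁) with C_V = 5R/2 = 20.79 J mol⁻¹ K⁻¹.
ΔS = 5.54 × 20.79 × ln(540/341) = 52.9 J/K.

ΔS = 52.9 J/K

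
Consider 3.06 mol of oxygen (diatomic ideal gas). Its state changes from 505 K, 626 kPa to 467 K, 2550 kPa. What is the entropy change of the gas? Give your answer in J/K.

ΔS = -42.7 J/K

ΔS = nC_p ln(T₂/T₁) − nR ln(P₂/P₁), with C_p = 7R/2 = 29.1 J mol⁻¹ K⁻¹ for a diatomic ideal gas.
ΔS = 3.06 × [29.1 × ln(467/505) − 8.314 × ln(2550/626)] = -42.7 J/K.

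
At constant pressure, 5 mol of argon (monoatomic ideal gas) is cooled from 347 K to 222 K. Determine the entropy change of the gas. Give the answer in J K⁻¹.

At constant pressure, ΔS = nC_p ln(T₂/T₁) with C_p = 5R/2 = 20.79 J mol⁻¹ K⁻¹.
ΔS = 5 × 20.79 × ln(222/347) = -46.4 J/K.

ΔS = -46.4 J/K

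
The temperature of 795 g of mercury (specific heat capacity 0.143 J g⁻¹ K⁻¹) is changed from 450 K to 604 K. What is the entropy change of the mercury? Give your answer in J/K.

ΔS = ∫dQ_rev/T = m c ln(T₂/T₁) = 795 × 0.143 × ln(604/450) = 33.5 J/K.

ΔS = 33.5 J/K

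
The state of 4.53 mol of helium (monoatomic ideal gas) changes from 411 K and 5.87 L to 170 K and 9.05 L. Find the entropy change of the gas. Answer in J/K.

ΔS = -33.6 J/K

Entropy is a state function: ΔS = nC_V ln(T₂/T₁) + nR ln(V₂/V₁), with C_V = 3R/2 = 12.47 J mol⁻¹ K⁻¹ for a monoatomic ideal gas.
ΔS = 4.53 × [12.47 × ln(170/411) + 8.314 × ln(9.05/5.87)] = -33.6 J/K.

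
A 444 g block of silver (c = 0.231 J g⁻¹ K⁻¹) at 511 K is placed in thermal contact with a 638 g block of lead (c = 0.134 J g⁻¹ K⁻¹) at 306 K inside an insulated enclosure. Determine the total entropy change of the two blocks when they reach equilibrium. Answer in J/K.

ΔS_total = 5.97 J/K

Energy balance: T_f = (m₁c₁T₁ + m₂c₂T₂)/(m₁c₁ + m₂c₂) = 417.81 K.
ΔS₁ = m₁c₁ ln(T_f/T₁) = 102.564 × ln(417.81/511) = -20.65 J/K.
ΔS₂ = m₂c₂ ln(T_f/T₂) = 85.492 × ln(417.81/306) = 26.62 J/K.
ΔS_total = -20.65 + 26.62 = 5.97 J/K.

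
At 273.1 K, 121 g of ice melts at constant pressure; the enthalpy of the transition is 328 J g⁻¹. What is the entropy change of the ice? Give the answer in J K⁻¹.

ΔS = 145 J/K

Heat absorbed by the substance: Q = mL = 121 × 328 = 39688 J.
At constant T, ΔS = Q_rev/T = 39688 / 273.1 = 145 J/K.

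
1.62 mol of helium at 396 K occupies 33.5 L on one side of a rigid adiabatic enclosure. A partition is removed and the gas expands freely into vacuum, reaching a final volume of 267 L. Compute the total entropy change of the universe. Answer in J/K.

No heat is exchanged and no work is done, so the ideal-gas temperature stays constant.
Entropy is a state function; using a reversible isothermal path, ΔS_gas = nR ln(V₂/V₁) = 1.62 × 8.314 × ln(267/33.5) = 28 J/K.
The insulated surroundings exchange no heat, so ΔS_surr = 0 and ΔS_universe = ΔS_gas.

ΔS_universe = 28 J/K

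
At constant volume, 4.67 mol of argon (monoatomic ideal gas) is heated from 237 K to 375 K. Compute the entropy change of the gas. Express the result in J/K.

ΔS = 26.7 J/K

At constant volume, ΔS = nC_V ln(T₂/T₁) with C_V = 3R/2 = 12.47 J mol⁻¹ K⁻¹.
ΔS = 4.67 × 12.47 × ln(375/237) = 26.7 J/K.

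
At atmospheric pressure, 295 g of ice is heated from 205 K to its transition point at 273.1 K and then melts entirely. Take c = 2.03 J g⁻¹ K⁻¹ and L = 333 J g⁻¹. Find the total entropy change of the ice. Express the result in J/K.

Warming step: ΔS₁ = m c ln(T_tr/T_i) = 295 × 2.03 × ln(273.1/205) = 171.77 J/K.
Phase change: ΔS₂ = +mL/T_tr = 295 × 333 / 273.1 = 359.7 J/K.
ΔS_total = (171.77) + (359.7) = 531 J/K.

ΔS = 531 J/K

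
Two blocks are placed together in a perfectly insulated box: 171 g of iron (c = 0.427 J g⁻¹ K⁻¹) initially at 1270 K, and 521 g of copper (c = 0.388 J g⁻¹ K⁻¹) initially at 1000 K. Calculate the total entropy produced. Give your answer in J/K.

Energy balance: T_f = (m₁c₁T₁ + m₂c₂T₂)/(m₁c₁ + m₂c₂) = 1071.6 K.
ΔS₁ = m₁c₁ ln(T_f/T₁) = 73.017 × ln(1071.6/1270) = -12.4 J/K.
ΔS₂ = m₂c₂ ln(T_f/T₂) = 202.148 × ln(1071.6/1000) = 13.99 J/K.
ΔS_total = -12.4 + 13.99 = 1.59 J/K.

ΔS_total = 1.59 J/K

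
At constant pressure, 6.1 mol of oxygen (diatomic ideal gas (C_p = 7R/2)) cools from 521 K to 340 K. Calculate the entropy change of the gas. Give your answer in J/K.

At constant pressure, ΔS = nC_p ln(T₂/T₁) with C_p = 7R/2 = 29.1 J mol⁻¹ K⁻¹.
ΔS = 6.1 × 29.1 × ln(340/521) = -75.8 J/K.

ΔS = -75.8 J/K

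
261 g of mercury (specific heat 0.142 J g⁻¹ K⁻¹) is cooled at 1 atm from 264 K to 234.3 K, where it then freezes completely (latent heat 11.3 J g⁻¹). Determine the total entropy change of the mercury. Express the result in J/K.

Cooling step: ΔS₁ = m c ln(T_tr/T_i) = 261 × 0.142 × ln(234.3/264) = -4.423 J/K.
Phase change: ΔS₂ = −mL/T_tr = −261 × 11.3 / 234.3 = -12.59 J/K.
ΔS_total = (-4.423) + (-12.59) = -17 J/K.

ΔS = -17 J/K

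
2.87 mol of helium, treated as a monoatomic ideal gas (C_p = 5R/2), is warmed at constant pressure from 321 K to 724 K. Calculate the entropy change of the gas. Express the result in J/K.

At constant pressure, ΔS = nC_p ln(T₂/T₁) with C_p = 5R/2 = 20.79 J mol⁻¹ K⁻¹.
ΔS = 2.87 × 20.79 × ln(724/321) = 48.5 J/K.

ΔS = 48.5 J/K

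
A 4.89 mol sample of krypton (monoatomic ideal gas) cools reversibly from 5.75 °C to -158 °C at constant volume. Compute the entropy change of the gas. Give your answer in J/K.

ΔS = -53.9 J/K

In kelvin: T₁ = 278.9 K, T₂ = 115.15 K. At constant volume, ΔS = nC_V ln(T₂/T₁) with C_V = 3R/2 = 12.47 J mol⁻¹ K⁻¹.
ΔS = 4.89 × 12.47 × ln(115.15/278.9) = -53.9 J/K.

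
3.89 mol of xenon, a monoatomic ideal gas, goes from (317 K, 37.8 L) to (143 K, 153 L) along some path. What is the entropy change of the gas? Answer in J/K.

ΔS = 6.6 J/K

Entropy is a state function: ΔS = nC_V ln(T₂/T₁) + nR ln(V₂/V₁), with C_V = 3R/2 = 12.47 J mol⁻¹ K⁻¹ for a monoatomic ideal gas.
ΔS = 3.89 × [12.47 × ln(143/317) + 8.314 × ln(153/37.8)] = 6.6 J/K.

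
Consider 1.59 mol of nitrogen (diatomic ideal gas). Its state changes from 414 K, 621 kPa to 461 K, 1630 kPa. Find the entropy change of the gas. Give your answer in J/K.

ΔS = nC_p ln(T₂/T₁) − nR ln(P₂/P₁), with C_p = 7R/2 = 29.1 J mol⁻¹ K⁻¹ for a diatomic ideal gas.
ΔS = 1.59 × [29.1 × ln(461/414) − 8.314 × ln(1630/621)] = -7.78 J/K.

ΔS = -7.78 J/K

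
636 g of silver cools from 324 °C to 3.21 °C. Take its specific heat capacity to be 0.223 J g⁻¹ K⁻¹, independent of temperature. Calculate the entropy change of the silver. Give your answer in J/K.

In kelvin: T₁ = 597.15 K, T₂ = 276.36 K. ΔS = ∫dQ_rev/T = m c ln(T₂/T₁) = 636 × 0.223 × ln(276.36/597.15) = -109 J/K.

ΔS = -109 J/K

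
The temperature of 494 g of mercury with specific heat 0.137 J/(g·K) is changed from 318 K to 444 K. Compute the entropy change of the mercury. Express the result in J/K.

ΔS = 22.6 J/K

ΔS = ∫dQ_rev/T = m c ln(T₂/T₁) = 494 × 0.137 × ln(444/318) = 22.6 J/K.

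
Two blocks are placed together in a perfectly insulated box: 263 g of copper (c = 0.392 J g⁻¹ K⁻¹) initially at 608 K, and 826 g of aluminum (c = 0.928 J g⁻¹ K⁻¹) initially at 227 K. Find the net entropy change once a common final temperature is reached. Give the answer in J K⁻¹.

ΔS_total = 56.2 J/K

Energy balance: T_f = (m₁c₁T₁ + m₂c₂T₂)/(m₁c₁ + m₂c₂) = 272.17 K.
ΔS₁ = m₁c₁ ln(T_f/T₁) = 103.096 × ln(272.17/608) = -82.86 J/K.
ΔS₂ = m₂c₂ ln(T_f/T₂) = 766.528 × ln(272.17/227) = 139.1 J/K.
ΔS_total = -82.86 + 139.1 = 56.2 J/K.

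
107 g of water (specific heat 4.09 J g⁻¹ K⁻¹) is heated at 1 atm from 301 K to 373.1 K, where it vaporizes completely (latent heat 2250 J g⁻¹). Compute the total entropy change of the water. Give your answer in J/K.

ΔS = 739 J/K

Warming step: ΔS₁ = m c ln(T_tr/T_i) = 107 × 4.09 × ln(373.1/301) = 93.98 J/K.
Phase change: ΔS₂ = +mL/T_tr = 107 × 2250 / 373.1 = 645.3 J/K.
ΔS_total = (93.98) + (645.3) = 739 J/K.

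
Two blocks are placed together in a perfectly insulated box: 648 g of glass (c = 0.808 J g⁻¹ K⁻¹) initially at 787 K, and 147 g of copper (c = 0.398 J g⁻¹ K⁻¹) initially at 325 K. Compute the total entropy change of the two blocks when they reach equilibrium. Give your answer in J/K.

Energy balance: T_f = (m₁c₁T₁ + m₂c₂T₂)/(m₁c₁ + m₂c₂) = 740.56 K.
ΔS₁ = m₁c₁ ln(T_f/T₁) = 523.584 × ln(740.56/787) = -31.84 J/K.
ΔS₂ = m₂c₂ ln(T_f/T₂) = 58.506 × ln(740.56/325) = 48.18 J/K.
ΔS_total = -31.84 + 48.18 = 16.3 J/K.

ΔS_total = 16.3 J/K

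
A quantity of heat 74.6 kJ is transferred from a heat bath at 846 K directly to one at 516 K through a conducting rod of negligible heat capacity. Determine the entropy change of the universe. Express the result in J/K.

ΔS_hot = −Q/T_H = −74600/846 = -88.18 J/K and ΔS_cold = +Q/T_C = 74600/516 = 144.6 J/K.
ΔS_total = -88.18 + 144.6 = 56.4 J/K, positive as the second law requires.

ΔS_total = 56.4 J/K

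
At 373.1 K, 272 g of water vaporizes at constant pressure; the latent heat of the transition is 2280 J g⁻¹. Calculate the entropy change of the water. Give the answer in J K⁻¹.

ΔS = 1660 J/K

Heat absorbed by the substance: Q = mL = 272 × 2280 = 620160 J.
At constant T, ΔS = Q_rev/T = 620160 / 373.1 = 1660 J/K.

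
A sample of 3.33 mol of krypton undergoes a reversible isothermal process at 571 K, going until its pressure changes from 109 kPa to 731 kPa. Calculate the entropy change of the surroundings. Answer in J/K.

ΔS_surr = 52.7 J/K

For an isothermal ideal gas ΔS_gas = nR ln(P₁/P₂) = 3.33 × 8.314 × ln(109/731) = -52.7 J/K.
The process is reversible, so ΔS_surr = −ΔS_gas = 52.7 J/K and ΔS_universe = 0.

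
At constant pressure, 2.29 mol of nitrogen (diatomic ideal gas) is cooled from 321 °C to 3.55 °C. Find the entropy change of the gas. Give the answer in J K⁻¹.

In kelvin: T₁ = 594.15 K, T₂ = 276.7 K. At constant pressure, ΔS = nC_p ln(T₂/T₁) with C_p = 7R/2 = 29.1 J mol⁻¹ K⁻¹.
ΔS = 2.29 × 29.1 × ln(276.7/594.15) = -50.9 J/K.

ΔS = -50.9 J/K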